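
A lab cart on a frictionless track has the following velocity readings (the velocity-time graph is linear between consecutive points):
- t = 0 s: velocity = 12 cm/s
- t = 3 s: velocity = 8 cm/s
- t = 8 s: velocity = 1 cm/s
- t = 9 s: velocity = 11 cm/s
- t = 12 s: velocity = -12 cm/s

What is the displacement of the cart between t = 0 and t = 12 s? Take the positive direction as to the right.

Displacement is the signed area under the v-t curve.
0–3 s: ½(12 + 8)(3) = 30 cm
3–8 s: ½(8 + 1)(5) = 22.5 cm
8–9 s: ½(1 + 11)(1) = 6 cm
9–12 s: ½(11 + -12)(3) = -1.5 cm
Net displacement = 57 cm

57 cm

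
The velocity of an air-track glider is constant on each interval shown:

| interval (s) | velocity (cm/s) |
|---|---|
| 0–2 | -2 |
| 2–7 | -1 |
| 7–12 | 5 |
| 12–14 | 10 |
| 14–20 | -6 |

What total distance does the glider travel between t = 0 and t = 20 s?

90 cm

Distance (not displacement) is the total path length: add the absolute areas under v-t.
0–2 s: |-2| × 2 = 4 cm
2–7 s: |-1| × 5 = 5 cm
7–12 s: |5| × 5 = 25 cm
12–14 s: |10| × 2 = 20 cm
14–20 s: |-6| × 6 = 36 cm
Total distance = 90 cm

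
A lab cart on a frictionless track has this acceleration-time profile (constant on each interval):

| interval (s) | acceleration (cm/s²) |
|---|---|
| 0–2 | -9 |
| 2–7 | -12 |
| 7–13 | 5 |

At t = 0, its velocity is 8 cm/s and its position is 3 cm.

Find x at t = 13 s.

On each constant-a segment, Δv = aΔt and Δx = v₀Δt + ½aΔt²; chain segment to segment.
0–2 s: v starts 8 cm/s; Δx = 8·2 + ½·-9·2² = -2 cm; v ends -10 cm/s.
2–7 s: v starts -10 cm/s; Δx = -10·5 + ½·-12·5² = -200 cm; v ends -70 cm/s.
7–13 s: v starts -70 cm/s; Δx = -70·6 + ½·5·6² = -330 cm; v ends -40 cm/s.
x(13) = 3 + Σ Δx = -529 cm.

-529 cm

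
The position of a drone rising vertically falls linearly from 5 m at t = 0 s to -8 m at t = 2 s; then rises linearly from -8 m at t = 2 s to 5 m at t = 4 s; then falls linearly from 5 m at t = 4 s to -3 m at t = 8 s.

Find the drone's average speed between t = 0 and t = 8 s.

4.25 m/s

Average speed = (total path length)/(elapsed time); on a piecewise-linear x-t graph the path length is Σ|Δx|.
0–2 s: |Δx| = |-8 − 5| = 13 m
2–4 s: |Δx| = |5 − -8| = 13 m
4–8 s: |Δx| = |-3 − 5| = 8 m
Total path = 34 m; average speed = 34/8 = 4.25 m/s.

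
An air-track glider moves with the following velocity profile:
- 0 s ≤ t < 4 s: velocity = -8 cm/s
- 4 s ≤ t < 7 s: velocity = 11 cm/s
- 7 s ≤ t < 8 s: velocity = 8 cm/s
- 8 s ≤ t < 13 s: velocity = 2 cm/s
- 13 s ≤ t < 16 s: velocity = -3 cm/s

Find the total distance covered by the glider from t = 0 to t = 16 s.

92 cm

Distance (not displacement) is the total path length: add the absolute areas under v-t.
0–4 s: |-8| × 4 = 32 cm
4–7 s: |11| × 3 = 33 cm
7–8 s: |8| × 1 = 8 cm
8–13 s: |2| × 5 = 10 cm
13–16 s: |-3| × 3 = 9 cm
Total distance = 92 cm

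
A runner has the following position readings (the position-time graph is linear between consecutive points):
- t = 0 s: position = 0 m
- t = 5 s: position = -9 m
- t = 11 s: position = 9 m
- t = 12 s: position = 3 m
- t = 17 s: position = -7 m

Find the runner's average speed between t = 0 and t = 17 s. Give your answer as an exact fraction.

Average speed = (total path length)/(elapsed time); on a piecewise-linear x-t graph the path length is Σ|Δx|.
0–5 s: |Δx| = |-9 − 0| = 9 m
5–11 s: |Δx| = |9 − -9| = 18 m
11–12 s: |Δx| = |3 − 9| = 6 m
12–17 s: |Δx| = |-7 − 3| = 10 m
Total path = 43 m; average speed = 43/17 = 43/17 m/s.

43/17 m/s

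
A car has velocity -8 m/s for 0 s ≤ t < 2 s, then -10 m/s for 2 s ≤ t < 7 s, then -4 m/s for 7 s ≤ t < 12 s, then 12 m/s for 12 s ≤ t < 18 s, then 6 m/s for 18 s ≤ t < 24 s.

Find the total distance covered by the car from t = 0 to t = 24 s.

Distance (not displacement) is the total path length: add the absolute areas under v-t.
0–2 s: |-8| × 2 = 16 m
2–7 s: |-10| × 5 = 50 m
7–12 s: |-4| × 5 = 20 m
12–18 s: |12| × 6 = 72 m
18–24 s: |6| × 6 = 36 m
Total distance = 194 m

194 m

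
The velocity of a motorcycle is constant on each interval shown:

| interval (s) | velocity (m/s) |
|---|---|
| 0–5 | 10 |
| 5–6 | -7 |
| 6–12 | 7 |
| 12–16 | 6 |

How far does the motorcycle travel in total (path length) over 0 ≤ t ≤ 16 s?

Distance (not displacement) is the total path length: add the absolute areas under v-t.
0–5 s: |10| × 5 = 50 m
5–6 s: |-7| × 1 = 7 m
6–12 s: |7| × 6 = 42 m
12–16 s: |6| × 4 = 24 m
Total distance = 123 m

123 m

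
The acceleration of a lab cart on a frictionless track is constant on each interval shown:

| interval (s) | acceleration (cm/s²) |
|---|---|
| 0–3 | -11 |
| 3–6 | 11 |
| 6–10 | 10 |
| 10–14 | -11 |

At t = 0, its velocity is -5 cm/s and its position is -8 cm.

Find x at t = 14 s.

On each constant-a segment, Δv = aΔt and Δx = v₀Δt + ½aΔt²; chain segment to segment.
0–3 s: v starts -5 cm/s; Δx = -5·3 + ½·-11·3² = -64.5 cm; v ends -38 cm/s.
3–6 s: v starts -38 cm/s; Δx = -38·3 + ½·11·3² = -64.5 cm; v ends -5 cm/s.
6–10 s: v starts -5 cm/s; Δx = -5·4 + ½·10·4² = 60 cm; v ends 35 cm/s.
10–14 s: v starts 35 cm/s; Δx = 35·4 + ½·-11·4² = 52 cm; v ends -9 cm/s.
x(14) = -8 + Σ Δx = -25 cm.

-25 cm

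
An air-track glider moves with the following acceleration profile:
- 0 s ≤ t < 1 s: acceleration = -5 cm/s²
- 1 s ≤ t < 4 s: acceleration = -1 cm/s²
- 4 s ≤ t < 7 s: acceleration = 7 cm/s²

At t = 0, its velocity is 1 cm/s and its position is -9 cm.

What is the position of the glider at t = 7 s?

-16.5 cm

On each constant-a segment, Δv = aΔt and Δx = v₀Δt + ½aΔt²; chain segment to segment.
0–1 s: v starts 1 cm/s; Δx = 1·1 + ½·-5·1² = -1.5 cm; v ends -4 cm/s.
1–4 s: v starts -4 cm/s; Δx = -4·3 + ½·-1·3² = -16.5 cm; v ends -7 cm/s.
4–7 s: v starts -7 cm/s; Δx = -7·3 + ½·7·3² = 10.5 cm; v ends 14 cm/s.
x(7) = -9 + Σ Δx = -16.5 cm.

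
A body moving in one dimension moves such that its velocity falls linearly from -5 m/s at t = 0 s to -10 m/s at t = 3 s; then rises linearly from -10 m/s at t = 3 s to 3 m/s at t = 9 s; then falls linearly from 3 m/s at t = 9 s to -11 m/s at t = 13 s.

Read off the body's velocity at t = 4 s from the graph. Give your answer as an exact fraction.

-47/6 m/s

On 3–9 s the graph is linear from -10 to 3 m/s: v(4) = -10 + (3 − -10)·(4 − 3)/(9 − 3) = -47/6 m/s.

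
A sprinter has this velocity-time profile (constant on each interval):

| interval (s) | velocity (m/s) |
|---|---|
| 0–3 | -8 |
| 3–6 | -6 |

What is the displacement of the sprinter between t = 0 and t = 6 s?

Displacement is the signed area under the v-t curve.
0–3 s: -8 × 3 = -24 m
3–6 s: -6 × 3 = -18 m
Net displacement = -42 m

-42 m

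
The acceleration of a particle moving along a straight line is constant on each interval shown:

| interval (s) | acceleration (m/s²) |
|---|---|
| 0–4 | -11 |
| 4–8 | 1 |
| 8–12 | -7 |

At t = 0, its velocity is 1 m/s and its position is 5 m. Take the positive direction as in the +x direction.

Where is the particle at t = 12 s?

-455 m

On each constant-a segment, Δv = aΔt and Δx = v₀Δt + ½aΔt²; chain segment to segment.
0–4 s: v starts 1 m/s; Δx = 1·4 + ½·-11·4² = -84 m; v ends -43 m/s.
4–8 s: v starts -43 m/s; Δx = -43·4 + ½·1·4² = -164 m; v ends -39 m/s.
8–12 s: v starts -39 m/s; Δx = -39·4 + ½·-7·4² = -212 m; v ends -67 m/s.
x(12) = 5 + Σ Δx = -455 m.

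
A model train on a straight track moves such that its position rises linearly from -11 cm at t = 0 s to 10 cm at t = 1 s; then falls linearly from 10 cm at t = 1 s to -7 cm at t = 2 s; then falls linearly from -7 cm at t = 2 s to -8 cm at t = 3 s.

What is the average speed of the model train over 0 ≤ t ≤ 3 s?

13 cm/s

Average speed = (total path length)/(elapsed time); on a piecewise-linear x-t graph the path length is Σ|Δx|.
0–1 s: |Δx| = |10 − -11| = 21 cm
1–2 s: |Δx| = |-7 − 10| = 17 cm
2–3 s: |Δx| = |-8 − -7| = 1 cm
Total path = 39 cm; average speed = 39/3 = 13 cm/s.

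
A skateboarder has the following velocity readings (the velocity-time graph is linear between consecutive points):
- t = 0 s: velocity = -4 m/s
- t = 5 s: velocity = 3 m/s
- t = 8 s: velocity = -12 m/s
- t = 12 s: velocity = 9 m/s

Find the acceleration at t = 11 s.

Acceleration is the slope of the v-t graph on 8–12 s: (9 − -12)/(12 − 8) = 5.25 m/s².

5.25 m/s²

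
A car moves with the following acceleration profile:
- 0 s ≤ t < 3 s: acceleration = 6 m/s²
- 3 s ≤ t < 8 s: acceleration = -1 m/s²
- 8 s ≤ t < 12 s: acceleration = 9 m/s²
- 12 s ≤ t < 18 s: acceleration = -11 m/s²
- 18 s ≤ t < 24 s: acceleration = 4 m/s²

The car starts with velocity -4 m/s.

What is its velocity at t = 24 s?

Δv equals the area under the a-t graph; then v = v₀ + Δv.
0–3 s: 6 × 3 = 18 m/s
3–8 s: -1 × 5 = -5 m/s
8–12 s: 9 × 4 = 36 m/s
12–18 s: -11 × 6 = -66 m/s
18–24 s: 4 × 6 = 24 m/s
Δv = 7 m/s, so v(24) = -4 + (7) = 3 m/s.

3 m/s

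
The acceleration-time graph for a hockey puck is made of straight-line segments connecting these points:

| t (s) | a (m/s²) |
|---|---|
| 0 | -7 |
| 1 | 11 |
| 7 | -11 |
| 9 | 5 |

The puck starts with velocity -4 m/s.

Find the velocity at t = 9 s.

-8 m/s

Δv equals the area under the a-t graph; then v = v₀ + Δv.
0–1 s: ½(-7 + 11)(1) = 2 m/s
1–7 s: ½(11 + -11)(6) = 0 m/s
7–9 s: ½(-11 + 5)(2) = -6 m/s
Δv = -4 m/s, so v(9) = -4 + (-4) = -8 m/s.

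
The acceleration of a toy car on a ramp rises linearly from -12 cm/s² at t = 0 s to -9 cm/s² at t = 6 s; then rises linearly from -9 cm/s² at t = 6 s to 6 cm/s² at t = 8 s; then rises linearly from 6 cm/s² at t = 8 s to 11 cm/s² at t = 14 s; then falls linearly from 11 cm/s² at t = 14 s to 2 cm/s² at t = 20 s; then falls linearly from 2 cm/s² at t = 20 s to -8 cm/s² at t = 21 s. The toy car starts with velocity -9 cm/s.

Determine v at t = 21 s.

12 cm/s

Δv equals the area under the a-t graph; then v = v₀ + Δv.
0–6 s: ½(-12 + -9)(6) = -63 cm/s
6–8 s: ½(-9 + 6)(2) = -3 cm/s
8–14 s: ½(6 + 11)(6) = 51 cm/s
14–20 s: ½(11 + 2)(6) = 39 cm/s
20–21 s: ½(2 + -8)(1) = -3 cm/s
Δv = 21 cm/s, so v(21) = -9 + (21) = 12 cm/s.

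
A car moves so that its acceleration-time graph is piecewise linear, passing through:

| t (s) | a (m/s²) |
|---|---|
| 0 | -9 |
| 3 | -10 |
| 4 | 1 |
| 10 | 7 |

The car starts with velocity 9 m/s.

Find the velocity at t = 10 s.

Δv equals the area under the a-t graph; then v = v₀ + Δv.
0–3 s: ½(-9 + -10)(3) = -28.5 m/s
3–4 s: ½(-10 + 1)(1) = -4.5 m/s
4–10 s: ½(1 + 7)(6) = 24 m/s
Δv = -9 m/s, so v(10) = 9 + (-9) = 0 m/s.

0 m/s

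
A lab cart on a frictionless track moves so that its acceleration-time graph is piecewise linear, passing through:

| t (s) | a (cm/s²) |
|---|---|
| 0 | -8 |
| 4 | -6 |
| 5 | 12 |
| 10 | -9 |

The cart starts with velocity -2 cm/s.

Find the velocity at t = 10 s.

-19.5 cm/s

Δv equals the area under the a-t graph; then v = v₀ + Δv.
0–4 s: ½(-8 + -6)(4) = -28 cm/s
4–5 s: ½(-6 + 12)(1) = 3 cm/s
5–10 s: ½(12 + -9)(5) = 7.5 cm/s
Δv = -17.5 cm/s, so v(10) = -2 + (-17.5) = -19.5 cm/s.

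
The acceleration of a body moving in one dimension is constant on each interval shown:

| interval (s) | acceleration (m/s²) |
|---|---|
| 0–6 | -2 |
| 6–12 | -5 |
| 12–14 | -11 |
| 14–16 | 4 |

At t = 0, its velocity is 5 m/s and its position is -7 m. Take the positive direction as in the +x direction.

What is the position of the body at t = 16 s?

-351 m

On each constant-a segment, Δv = aΔt and Δx = v₀Δt + ½aΔt²; chain segment to segment.
0–6 s: v starts 5 m/s; Δx = 5·6 + ½·-2·6² = -6 m; v ends -7 m/s.
6–12 s: v starts -7 m/s; Δx = -7·6 + ½·-5·6² = -132 m; v ends -37 m/s.
12–14 s: v starts -37 m/s; Δx = -37·2 + ½·-11·2² = -96 m; v ends -59 m/s.
14–16 s: v starts -59 m/s; Δx = -59·2 + ½·4·2² = -110 m; v ends -51 m/s.
x(16) = -7 + Σ Δx = -351 m.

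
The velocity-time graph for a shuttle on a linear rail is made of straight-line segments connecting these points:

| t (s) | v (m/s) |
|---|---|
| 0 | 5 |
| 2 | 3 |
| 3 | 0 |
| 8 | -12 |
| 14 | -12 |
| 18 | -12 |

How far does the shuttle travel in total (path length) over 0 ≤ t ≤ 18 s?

159.5 m

Distance (not displacement) is the total path length: add the absolute areas under v-t.
0–2 s: |½(5 + 3)(2)| = 8 m
2–3 s: |½(3 + 0)(1)| = 1.5 m
3–8 s: |½(0 + -12)(5)| = 30 m
8–14 s: |-12| × 6 = 72 m
14–18 s: |-12| × 4 = 48 m
Total distance = 159.5 m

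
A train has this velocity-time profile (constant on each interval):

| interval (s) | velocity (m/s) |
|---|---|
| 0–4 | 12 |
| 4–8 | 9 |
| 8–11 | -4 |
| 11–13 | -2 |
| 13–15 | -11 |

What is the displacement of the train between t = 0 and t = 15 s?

46 m

Displacement is the signed area under the v-t curve.
0–4 s: 12 × 4 = 48 m
4–8 s: 9 × 4 = 36 m
8–11 s: -4 × 3 = -12 m
11–13 s: -2 × 2 = -4 m
13–15 s: -11 × 2 = -22 m
Net displacement = 46 m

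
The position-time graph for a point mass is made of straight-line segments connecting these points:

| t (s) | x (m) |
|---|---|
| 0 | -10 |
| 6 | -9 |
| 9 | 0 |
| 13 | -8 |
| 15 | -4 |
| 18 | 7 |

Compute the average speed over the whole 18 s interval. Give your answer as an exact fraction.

Average speed = (total path length)/(elapsed time); on a piecewise-linear x-t graph the path length is Σ|Δx|.
0–6 s: |Δx| = |-9 − -10| = 1 m
6–9 s: |Δx| = |0 − -9| = 9 m
9–13 s: |Δx| = |-8 − 0| = 8 m
13–15 s: |Δx| = |-4 − -8| = 4 m
15–18 s: |Δx| = |7 − -4| = 11 m
Total path = 33 m; average speed = 33/18 = 11/6 m/s.

11/6 m/s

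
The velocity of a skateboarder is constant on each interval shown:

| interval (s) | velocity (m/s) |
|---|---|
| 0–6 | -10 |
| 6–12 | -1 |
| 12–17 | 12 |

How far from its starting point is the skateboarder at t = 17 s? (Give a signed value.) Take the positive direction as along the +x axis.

Displacement is the signed area under the v-t curve.
0–6 s: -10 × 6 = -60 m
6–12 s: -1 × 6 = -6 m
12–17 s: 12 × 5 = 60 m
Net displacement = -6 m

-6 m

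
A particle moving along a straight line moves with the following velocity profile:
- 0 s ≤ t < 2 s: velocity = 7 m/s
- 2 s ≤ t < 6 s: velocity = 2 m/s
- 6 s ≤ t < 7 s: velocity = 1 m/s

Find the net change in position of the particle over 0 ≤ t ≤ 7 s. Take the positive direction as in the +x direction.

23 m

Net displacement equals the area under the velocity-time graph (areas below the axis count negative).
0–2 s: 7 × 2 = 14 m
2–6 s: 2 × 4 = 8 m
6–7 s: 1 × 1 = 1 m
Net displacement = 23 m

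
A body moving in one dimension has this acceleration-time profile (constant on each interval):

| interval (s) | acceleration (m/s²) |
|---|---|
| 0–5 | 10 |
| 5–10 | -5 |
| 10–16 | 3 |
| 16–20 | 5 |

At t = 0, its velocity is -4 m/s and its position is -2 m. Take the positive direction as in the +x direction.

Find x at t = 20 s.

646.5 m

On each constant-a segment, Δv = aΔt and Δx = v₀Δt + ½aΔt²; chain segment to segment.
0–5 s: v starts -4 m/s; Δx = -4·5 + ½·10·5² = 105 m; v ends 46 m/s.
5–10 s: v starts 46 m/s; Δx = 46·5 + ½·-5·5² = 167.5 m; v ends 21 m/s.
10–16 s: v starts 21 m/s; Δx = 21·6 + ½·3·6² = 180 m; v ends 39 m/s.
16–20 s: v starts 39 m/s; Δx = 39·4 + ½·5·4² = 196 m; v ends 59 m/s.
x(20) = -2 + Σ Δx = 646.5 m.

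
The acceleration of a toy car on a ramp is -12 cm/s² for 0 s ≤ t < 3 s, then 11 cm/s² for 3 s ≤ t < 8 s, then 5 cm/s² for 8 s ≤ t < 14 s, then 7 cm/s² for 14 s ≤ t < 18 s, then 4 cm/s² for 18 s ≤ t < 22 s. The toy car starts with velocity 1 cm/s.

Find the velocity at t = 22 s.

94 cm/s

Δv equals the area under the a-t graph; then v = v₀ + Δv.
0–3 s: -12 × 3 = -36 cm/s
3–8 s: 11 × 5 = 55 cm/s
8–14 s: 5 × 6 = 30 cm/s
14–18 s: 7 × 4 = 28 cm/s
18–22 s: 4 × 4 = 16 cm/s
Δv = 93 cm/s, so v(22) = 1 + (93) = 94 cm/s.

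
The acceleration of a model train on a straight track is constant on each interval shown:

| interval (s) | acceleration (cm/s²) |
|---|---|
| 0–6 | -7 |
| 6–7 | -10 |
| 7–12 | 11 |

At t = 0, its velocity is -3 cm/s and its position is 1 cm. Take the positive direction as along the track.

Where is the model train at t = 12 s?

On each constant-a segment, Δv = aΔt and Δx = v₀Δt + ½aΔt²; chain segment to segment.
0–6 s: v starts -3 cm/s; Δx = -3·6 + ½·-7·6² = -144 cm; v ends -45 cm/s.
6–7 s: v starts -45 cm/s; Δx = -45·1 + ½·-10·1² = -50 cm; v ends -55 cm/s.
7–12 s: v starts -55 cm/s; Δx = -55·5 + ½·11·5² = -137.5 cm; v ends 0 cm/s.
x(12) = 1 + Σ Δx = -330.5 cm.

-330.5 cm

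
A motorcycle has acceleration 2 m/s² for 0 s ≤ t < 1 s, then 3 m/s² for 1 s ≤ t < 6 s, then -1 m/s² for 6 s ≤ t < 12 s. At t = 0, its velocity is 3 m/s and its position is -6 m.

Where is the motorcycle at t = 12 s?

162.5 m

On each constant-a segment, Δv = aΔt and Δx = v₀Δt + ½aΔt²; chain segment to segment.
0–1 s: v starts 3 m/s; Δx = 3·1 + ½·2·1² = 4 m; v ends 5 m/s.
1–6 s: v starts 5 m/s; Δx = 5·5 + ½·3·5² = 62.5 m; v ends 20 m/s.
6–12 s: v starts 20 m/s; Δx = 20·6 + ½·-1·6² = 102 m; v ends 14 m/s.
x(12) = -6 + Σ Δx = 162.5 m.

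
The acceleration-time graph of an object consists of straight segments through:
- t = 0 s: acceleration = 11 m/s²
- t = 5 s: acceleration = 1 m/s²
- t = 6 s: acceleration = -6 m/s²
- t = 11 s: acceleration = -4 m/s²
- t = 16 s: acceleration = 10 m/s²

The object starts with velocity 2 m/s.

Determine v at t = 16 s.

Δv equals the area under the a-t graph; then v = v₀ + Δv.
0–5 s: ½(11 + 1)(5) = 30 m/s
5–6 s: ½(1 + -6)(1) = -2.5 m/s
6–11 s: ½(-6 + -4)(5) = -25 m/s
11–16 s: ½(-4 + 10)(5) = 15 m/s
Δv = 17.5 m/s, so v(16) = 2 + (17.5) = 19.5 m/s.

19.5 m/s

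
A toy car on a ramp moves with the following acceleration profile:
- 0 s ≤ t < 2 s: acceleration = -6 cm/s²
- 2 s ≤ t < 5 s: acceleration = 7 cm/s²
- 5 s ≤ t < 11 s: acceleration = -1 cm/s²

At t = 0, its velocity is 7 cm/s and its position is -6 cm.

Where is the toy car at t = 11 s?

90.5 cm

On each constant-a segment, Δv = aΔt and Δx = v₀Δt + ½aΔt²; chain segment to segment.
0–2 s: v starts 7 cm/s; Δx = 7·2 + ½·-6·2² = 2 cm; v ends -5 cm/s.
2–5 s: v starts -5 cm/s; Δx = -5·3 + ½·7·3² = 16.5 cm; v ends 16 cm/s.
5–11 s: v starts 16 cm/s; Δx = 16·6 + ½·-1·6² = 78 cm; v ends 10 cm/s.
x(11) = -6 + Σ Δx = 90.5 cm.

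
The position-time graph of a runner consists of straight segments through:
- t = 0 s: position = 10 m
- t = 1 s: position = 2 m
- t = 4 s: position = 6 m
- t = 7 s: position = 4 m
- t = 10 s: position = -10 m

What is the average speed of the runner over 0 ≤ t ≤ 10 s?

Average speed = (total path length)/(elapsed time); on a piecewise-linear x-t graph the path length is Σ|Δx|.
0–1 s: |Δx| = |2 − 10| = 8 m
1–4 s: |Δx| = |6 − 2| = 4 m
4–7 s: |Δx| = |4 − 6| = 2 m
7–10 s: |Δx| = |-10 − 4| = 14 m
Total path = 28 m; average speed = 28/10 = 2.8 m/s.

2.8 m/s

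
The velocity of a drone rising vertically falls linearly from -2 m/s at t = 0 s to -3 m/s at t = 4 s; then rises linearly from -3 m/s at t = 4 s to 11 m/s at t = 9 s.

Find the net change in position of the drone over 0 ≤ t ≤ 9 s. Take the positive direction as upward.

10 m

Displacement is the signed area under the v-t curve.
0–4 s: ½(-2 + -3)(4) = -10 m
4–9 s: ½(-3 + 11)(5) = 20 m
Net displacement = 10 m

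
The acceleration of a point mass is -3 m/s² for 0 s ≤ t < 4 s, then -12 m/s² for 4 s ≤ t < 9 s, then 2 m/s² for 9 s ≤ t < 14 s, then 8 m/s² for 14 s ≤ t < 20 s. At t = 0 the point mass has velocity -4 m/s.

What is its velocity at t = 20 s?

Δv equals the area under the a-t graph; then v = v₀ + Δv.
0–4 s: -3 × 4 = -12 m/s
4–9 s: -12 × 5 = -60 m/s
9–14 s: 2 × 5 = 10 m/s
14–20 s: 8 × 6 = 48 m/s
Δv = -14 m/s, so v(20) = -4 + (-14) = -18 m/s.

-18 m/s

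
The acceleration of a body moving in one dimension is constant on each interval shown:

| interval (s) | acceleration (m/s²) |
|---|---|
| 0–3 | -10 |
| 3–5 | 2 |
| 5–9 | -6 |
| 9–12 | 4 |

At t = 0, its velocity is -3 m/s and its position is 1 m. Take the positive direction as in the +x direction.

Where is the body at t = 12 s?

On each constant-a segment, Δv = aΔt and Δx = v₀Δt + ½aΔt²; chain segment to segment.
0–3 s: v starts -3 m/s; Δx = -3·3 + ½·-10·3² = -54 m; v ends -33 m/s.
3–5 s: v starts -33 m/s; Δx = -33·2 + ½·2·2² = -62 m; v ends -29 m/s.
5–9 s: v starts -29 m/s; Δx = -29·4 + ½·-6·4² = -164 m; v ends -53 m/s.
9–12 s: v starts -53 m/s; Δx = -53·3 + ½·4·3² = -141 m; v ends -41 m/s.
x(12) = 1 + Σ Δx = -420 m.

-420 m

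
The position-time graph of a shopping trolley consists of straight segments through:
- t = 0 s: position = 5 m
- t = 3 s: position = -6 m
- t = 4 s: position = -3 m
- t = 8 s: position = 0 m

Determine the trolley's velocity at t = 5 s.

Velocity is the slope of the x-t graph on 4–8 s: (0 − -3)/(8 − 4) = 0.75 m/s.

0.75 m/s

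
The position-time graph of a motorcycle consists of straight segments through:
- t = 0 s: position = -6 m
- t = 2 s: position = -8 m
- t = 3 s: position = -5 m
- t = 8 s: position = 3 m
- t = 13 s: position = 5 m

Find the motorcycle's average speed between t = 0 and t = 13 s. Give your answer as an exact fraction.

15/13 m/s

Average speed = (total path length)/(elapsed time); on a piecewise-linear x-t graph the path length is Σ|Δx|.
0–2 s: |Δx| = |-8 − -6| = 2 m
2–3 s: |Δx| = |-5 − -8| = 3 m
3–8 s: |Δx| = |3 − -5| = 8 m
8–13 s: |Δx| = |5 − 3| = 2 m
Total path = 15 m; average speed = 15/13 = 15/13 m/s.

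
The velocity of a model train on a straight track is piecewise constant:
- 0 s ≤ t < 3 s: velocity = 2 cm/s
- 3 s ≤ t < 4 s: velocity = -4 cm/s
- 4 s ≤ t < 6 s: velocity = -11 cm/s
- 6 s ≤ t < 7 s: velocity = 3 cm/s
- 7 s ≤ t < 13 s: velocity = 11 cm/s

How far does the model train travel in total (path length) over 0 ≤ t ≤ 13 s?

101 cm

Total distance travelled is ∫|v| dt — sum the magnitudes of each area piece.
0–3 s: |2| × 3 = 6 cm
3–4 s: |-4| × 1 = 4 cm
4–6 s: |-11| × 2 = 22 cm
6–7 s: |3| × 1 = 3 cm
7–13 s: |11| × 6 = 66 cm
Total distance = 101 cm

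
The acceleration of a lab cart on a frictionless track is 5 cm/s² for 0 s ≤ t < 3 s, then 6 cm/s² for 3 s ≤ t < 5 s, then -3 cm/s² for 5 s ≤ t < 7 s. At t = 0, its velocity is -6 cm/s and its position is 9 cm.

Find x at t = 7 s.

79.5 cm

On each constant-a segment, Δv = aΔt and Δx = v₀Δt + ½aΔt²; chain segment to segment.
0–3 s: v starts -6 cm/s; Δx = -6·3 + ½·5·3² = 4.5 cm; v ends 9 cm/s.
3–5 s: v starts 9 cm/s; Δx = 9·2 + ½·6·2² = 30 cm; v ends 21 cm/s.
5–7 s: v starts 21 cm/s; Δx = 21·2 + ½·-3·2² = 36 cm; v ends 15 cm/s.
x(7) = 9 + Σ Δx = 79.5 cm.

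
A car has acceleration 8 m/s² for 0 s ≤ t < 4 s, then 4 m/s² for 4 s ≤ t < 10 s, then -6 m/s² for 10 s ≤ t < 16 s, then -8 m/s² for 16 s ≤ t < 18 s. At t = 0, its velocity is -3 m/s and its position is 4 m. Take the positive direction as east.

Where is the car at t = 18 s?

On each constant-a segment, Δv = aΔt and Δx = v₀Δt + ½aΔt²; chain segment to segment.
0–4 s: v starts -3 m/s; Δx = -3·4 + ½·8·4² = 52 m; v ends 29 m/s.
4–10 s: v starts 29 m/s; Δx = 29·6 + ½·4·6² = 246 m; v ends 53 m/s.
10–16 s: v starts 53 m/s; Δx = 53·6 + ½·-6·6² = 210 m; v ends 17 m/s.
16–18 s: v starts 17 m/s; Δx = 17·2 + ½·-8·2² = 18 m; v ends 1 m/s.
x(18) = 4 + Σ Δx = 530 m.

530 m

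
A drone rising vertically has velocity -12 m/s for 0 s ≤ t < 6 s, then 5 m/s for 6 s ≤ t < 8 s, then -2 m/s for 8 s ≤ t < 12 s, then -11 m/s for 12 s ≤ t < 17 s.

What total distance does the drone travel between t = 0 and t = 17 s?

145 m

Total distance travelled is ∫|v| dt — sum the magnitudes of each area piece.
0–6 s: |-12| × 6 = 72 m
6–8 s: |5| × 2 = 10 m
8–12 s: |-2| × 4 = 8 m
12–17 s: |-11| × 5 = 55 m
Total distance = 145 m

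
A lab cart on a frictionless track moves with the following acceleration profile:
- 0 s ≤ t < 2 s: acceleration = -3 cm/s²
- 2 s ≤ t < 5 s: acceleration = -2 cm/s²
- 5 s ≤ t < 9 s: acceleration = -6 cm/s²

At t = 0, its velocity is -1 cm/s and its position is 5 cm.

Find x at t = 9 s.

-133 cm

On each constant-a segment, Δv = aΔt and Δx = v₀Δt + ½aΔt²; chain segment to segment.
0–2 s: v starts -1 cm/s; Δx = -1·2 + ½·-3·2² = -8 cm; v ends -7 cm/s.
2–5 s: v starts -7 cm/s; Δx = -7·3 + ½·-2·3² = -30 cm; v ends -13 cm/s.
5–9 s: v starts -13 cm/s; Δx = -13·4 + ½·-6·4² = -100 cm; v ends -37 cm/s.
x(9) = 5 + Σ Δx = -133 cm.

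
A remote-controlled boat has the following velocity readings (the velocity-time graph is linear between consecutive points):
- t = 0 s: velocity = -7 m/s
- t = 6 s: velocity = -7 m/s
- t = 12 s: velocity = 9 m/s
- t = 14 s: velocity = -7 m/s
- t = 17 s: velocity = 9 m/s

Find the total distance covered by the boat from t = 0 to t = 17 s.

86.6875 m

Total distance travelled is ∫|v| dt — sum the magnitudes of each area piece.
0–6 s: |-7| × 6 = 42 m
6–12 s: v = 0 at t = 8.625 s; triangle areas 9.1875 + 15.1875 = 24.375 m
12–14 s: v = 0 at t = 13.125 s; triangle areas 5.0625 + 3.0625 = 8.125 m
14–17 s: v = 0 at t = 15.3125 s; triangle areas 4.59375 + 7.59375 = 12.1875 m
Total distance = 86.6875 m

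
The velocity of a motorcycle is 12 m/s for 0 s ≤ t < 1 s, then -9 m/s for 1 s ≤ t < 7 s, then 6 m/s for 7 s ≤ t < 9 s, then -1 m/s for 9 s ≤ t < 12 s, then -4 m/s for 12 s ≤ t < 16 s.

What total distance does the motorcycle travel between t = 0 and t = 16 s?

Total distance travelled is ∫|v| dt — sum the magnitudes of each area piece.
0–1 s: |12| × 1 = 12 m
1–7 s: |-9| × 6 = 54 m
7–9 s: |6| × 2 = 12 m
9–12 s: |-1| × 3 = 3 m
12–16 s: |-4| × 4 = 16 m
Total distance = 97 m

97 m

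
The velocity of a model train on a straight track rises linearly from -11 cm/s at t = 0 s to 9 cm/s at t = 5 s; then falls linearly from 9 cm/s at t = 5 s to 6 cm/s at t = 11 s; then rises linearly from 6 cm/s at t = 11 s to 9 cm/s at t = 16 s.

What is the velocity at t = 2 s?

On 0–5 s the graph is linear from -11 to 9 cm/s: v(2) = -11 + (9 − -11)·(2 − 0)/(5 − 0) = -3 cm/s.

-3 cm/s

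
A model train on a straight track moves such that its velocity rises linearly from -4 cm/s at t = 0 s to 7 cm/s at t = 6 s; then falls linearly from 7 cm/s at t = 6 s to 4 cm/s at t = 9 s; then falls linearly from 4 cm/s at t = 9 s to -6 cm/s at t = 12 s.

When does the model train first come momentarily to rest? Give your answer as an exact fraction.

v changes sign on 0–6 s (from -4 to 7); the graph is linear there, so v = 0 at t = 0 + (4)·(6 − 0)/(7 − -4) = 24/11 s.

t = 24/11 s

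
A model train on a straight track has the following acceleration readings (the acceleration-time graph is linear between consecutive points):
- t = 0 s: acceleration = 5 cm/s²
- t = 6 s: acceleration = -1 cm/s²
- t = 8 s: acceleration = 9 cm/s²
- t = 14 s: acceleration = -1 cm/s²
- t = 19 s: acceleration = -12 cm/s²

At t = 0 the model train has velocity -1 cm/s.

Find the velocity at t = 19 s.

10.5 cm/s

Δv equals the area under the a-t graph; then v = v₀ + Δv.
0–6 s: ½(5 + -1)(6) = 12 cm/s
6–8 s: ½(-1 + 9)(2) = 8 cm/s
8–14 s: ½(9 + -1)(6) = 24 cm/s
14–19 s: ½(-1 + -12)(5) = -32.5 cm/s
Δv = 11.5 cm/s, so v(19) = -1 + (11.5) = 10.5 cm/s.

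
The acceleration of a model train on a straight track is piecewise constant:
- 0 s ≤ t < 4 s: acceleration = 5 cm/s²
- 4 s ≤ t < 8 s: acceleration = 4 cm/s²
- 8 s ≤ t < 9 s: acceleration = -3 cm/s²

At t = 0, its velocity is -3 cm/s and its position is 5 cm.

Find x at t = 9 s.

On each constant-a segment, Δv = aΔt and Δx = v₀Δt + ½aΔt²; chain segment to segment.
0–4 s: v starts -3 cm/s; Δx = -3·4 + ½·5·4² = 28 cm; v ends 17 cm/s.
4–8 s: v starts 17 cm/s; Δx = 17·4 + ½·4·4² = 100 cm; v ends 33 cm/s.
8–9 s: v starts 33 cm/s; Δx = 33·1 + ½·-3·1² = 31.5 cm; v ends 30 cm/s.
x(9) = 5 + Σ Δx = 164.5 cm.

164.5 cm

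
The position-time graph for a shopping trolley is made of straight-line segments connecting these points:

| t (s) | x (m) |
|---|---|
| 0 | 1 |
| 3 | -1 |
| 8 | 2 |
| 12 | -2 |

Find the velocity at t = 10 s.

-1 m/s

Velocity is the slope of the x-t graph on 8–12 s: (-2 − 2)/(12 − 8) = -1 m/s.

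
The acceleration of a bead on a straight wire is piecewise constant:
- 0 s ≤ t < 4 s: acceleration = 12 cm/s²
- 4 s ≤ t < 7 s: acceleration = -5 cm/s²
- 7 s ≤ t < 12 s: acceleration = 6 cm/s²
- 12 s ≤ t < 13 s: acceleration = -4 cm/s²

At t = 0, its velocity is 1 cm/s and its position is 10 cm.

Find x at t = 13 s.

541.5 cm

On each constant-a segment, Δv = aΔt and Δx = v₀Δt + ½aΔt²; chain segment to segment.
0–4 s: v starts 1 cm/s; Δx = 1·4 + ½·12·4² = 100 cm; v ends 49 cm/s.
4–7 s: v starts 49 cm/s; Δx = 49·3 + ½·-5·3² = 124.5 cm; v ends 34 cm/s.
7–12 s: v starts 34 cm/s; Δx = 34·5 + ½·6·5² = 245 cm; v ends 64 cm/s.
12–13 s: v starts 64 cm/s; Δx = 64·1 + ½·-4·1² = 62 cm; v ends 60 cm/s.
x(13) = 10 + Σ Δx = 541.5 cm.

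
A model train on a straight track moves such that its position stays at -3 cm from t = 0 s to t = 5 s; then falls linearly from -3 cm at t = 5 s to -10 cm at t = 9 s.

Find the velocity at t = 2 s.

0 cm/s

Velocity is the slope of the x-t graph on 0–5 s: (-3 − -3)/(5 − 0) = 0 cm/s.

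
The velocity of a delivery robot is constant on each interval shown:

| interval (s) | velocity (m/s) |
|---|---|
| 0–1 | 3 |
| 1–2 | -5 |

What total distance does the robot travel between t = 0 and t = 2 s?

Total distance travelled is ∫|v| dt — sum the magnitudes of each area piece.
0–1 s: |3| × 1 = 3 m
1–2 s: |-5| × 1 = 5 m
Total distance = 8 m

8 m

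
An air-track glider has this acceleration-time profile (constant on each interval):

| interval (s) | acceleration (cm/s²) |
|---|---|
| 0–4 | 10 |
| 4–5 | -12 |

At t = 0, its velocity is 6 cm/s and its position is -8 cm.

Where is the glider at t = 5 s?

136 cm

On each constant-a segment, Δv = aΔt and Δx = v₀Δt + ½aΔt²; chain segment to segment.
0–4 s: v starts 6 cm/s; Δx = 6·4 + ½·10·4² = 104 cm; v ends 46 cm/s.
4–5 s: v starts 46 cm/s; Δx = 46·1 + ½·-12·1² = 40 cm; v ends 34 cm/s.
x(5) = -8 + Σ Δx = 136 cm.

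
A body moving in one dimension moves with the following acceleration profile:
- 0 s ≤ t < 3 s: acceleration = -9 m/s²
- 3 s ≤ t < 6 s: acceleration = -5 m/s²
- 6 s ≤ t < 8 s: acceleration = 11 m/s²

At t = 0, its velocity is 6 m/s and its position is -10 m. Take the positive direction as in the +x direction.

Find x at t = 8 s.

On each constant-a segment, Δv = aΔt and Δx = v₀Δt + ½aΔt²; chain segment to segment.
0–3 s: v starts 6 m/s; Δx = 6·3 + ½·-9·3² = -22.5 m; v ends -21 m/s.
3–6 s: v starts -21 m/s; Δx = -21·3 + ½·-5·3² = -85.5 m; v ends -36 m/s.
6–8 s: v starts -36 m/s; Δx = -36·2 + ½·11·2² = -50 m; v ends -14 m/s.
x(8) = -10 + Σ Δx = -168 m.

-168 m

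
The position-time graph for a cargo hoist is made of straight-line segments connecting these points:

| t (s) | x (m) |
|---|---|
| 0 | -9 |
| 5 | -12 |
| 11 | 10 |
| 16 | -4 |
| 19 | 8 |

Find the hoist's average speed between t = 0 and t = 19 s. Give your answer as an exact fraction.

Average speed = (total path length)/(elapsed time); on a piecewise-linear x-t graph the path length is Σ|Δx|.
0–5 s: |Δx| = |-12 − -9| = 3 m
5–11 s: |Δx| = |10 − -12| = 22 m
11–16 s: |Δx| = |-4 − 10| = 14 m
16–19 s: |Δx| = |8 − -4| = 12 m
Total path = 51 m; average speed = 51/19 = 51/19 m/s.

51/19 m/s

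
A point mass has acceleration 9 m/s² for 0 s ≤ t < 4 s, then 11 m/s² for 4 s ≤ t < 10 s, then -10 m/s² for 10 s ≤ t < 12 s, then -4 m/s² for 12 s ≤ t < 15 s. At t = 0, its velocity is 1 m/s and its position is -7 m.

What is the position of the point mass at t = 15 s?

On each constant-a segment, Δv = aΔt and Δx = v₀Δt + ½aΔt²; chain segment to segment.
0–4 s: v starts 1 m/s; Δx = 1·4 + ½·9·4² = 76 m; v ends 37 m/s.
4–10 s: v starts 37 m/s; Δx = 37·6 + ½·11·6² = 420 m; v ends 103 m/s.
10–12 s: v starts 103 m/s; Δx = 103·2 + ½·-10·2² = 186 m; v ends 83 m/s.
12–15 s: v starts 83 m/s; Δx = 83·3 + ½·-4·3² = 231 m; v ends 71 m/s.
x(15) = -7 + Σ Δx = 906 m.

906 m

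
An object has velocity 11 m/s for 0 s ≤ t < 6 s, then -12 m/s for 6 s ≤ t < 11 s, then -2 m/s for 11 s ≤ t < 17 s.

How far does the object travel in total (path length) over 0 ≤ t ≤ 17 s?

Total distance travelled is ∫|v| dt — sum the magnitudes of each area piece.
0–6 s: |11| × 6 = 66 m
6–11 s: |-12| × 5 = 60 m
11–17 s: |-2| × 6 = 12 m
Total distance = 138 m

138 m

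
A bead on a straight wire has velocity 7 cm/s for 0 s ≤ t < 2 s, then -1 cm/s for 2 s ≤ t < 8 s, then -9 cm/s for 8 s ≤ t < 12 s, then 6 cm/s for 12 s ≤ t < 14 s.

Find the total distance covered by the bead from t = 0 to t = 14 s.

Total distance travelled is ∫|v| dt — sum the magnitudes of each area piece.
0–2 s: |7| × 2 = 14 cm
2–8 s: |-1| × 6 = 6 cm
8–12 s: |-9| × 4 = 36 cm
12–14 s: |6| × 2 = 12 cm
Total distance = 68 cm

68 cm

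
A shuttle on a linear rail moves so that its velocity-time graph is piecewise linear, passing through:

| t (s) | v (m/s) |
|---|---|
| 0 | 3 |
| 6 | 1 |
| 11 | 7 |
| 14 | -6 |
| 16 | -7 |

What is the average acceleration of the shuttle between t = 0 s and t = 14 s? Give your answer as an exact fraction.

Average acceleration = Δv/Δt = (-6 − 3)/(14 − 0) = -9/14 m/s².

-9/14 m/s²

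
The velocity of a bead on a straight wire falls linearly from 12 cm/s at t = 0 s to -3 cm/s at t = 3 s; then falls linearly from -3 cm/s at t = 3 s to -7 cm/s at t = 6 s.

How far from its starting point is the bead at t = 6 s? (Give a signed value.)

Displacement is the signed area under the v-t curve.
0–3 s: ½(12 + -3)(3) = 13.5 cm
3–6 s: ½(-3 + -7)(3) = -15 cm
Net displacement = -1.5 cm

-1.5 cm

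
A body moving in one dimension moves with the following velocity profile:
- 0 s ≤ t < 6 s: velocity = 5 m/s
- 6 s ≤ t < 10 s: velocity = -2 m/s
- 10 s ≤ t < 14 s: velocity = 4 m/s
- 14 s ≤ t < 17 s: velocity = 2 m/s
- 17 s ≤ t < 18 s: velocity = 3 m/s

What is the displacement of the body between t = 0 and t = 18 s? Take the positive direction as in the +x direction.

47 m

Displacement is the signed area under the v-t curve.
0–6 s: 5 × 6 = 30 m
6–10 s: -2 × 4 = -8 m
10–14 s: 4 × 4 = 16 m
14–17 s: 2 × 3 = 6 m
17–18 s: 3 × 1 = 3 m
Net displacement = 47 m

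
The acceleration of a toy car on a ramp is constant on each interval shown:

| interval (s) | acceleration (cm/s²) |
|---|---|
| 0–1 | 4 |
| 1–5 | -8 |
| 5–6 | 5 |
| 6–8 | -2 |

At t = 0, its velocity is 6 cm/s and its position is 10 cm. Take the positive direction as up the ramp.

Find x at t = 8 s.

On each constant-a segment, Δv = aΔt and Δx = v₀Δt + ½aΔt²; chain segment to segment.
0–1 s: v starts 6 cm/s; Δx = 6·1 + ½·4·1² = 8 cm; v ends 10 cm/s.
1–5 s: v starts 10 cm/s; Δx = 10·4 + ½·-8·4² = -24 cm; v ends -22 cm/s.
5–6 s: v starts -22 cm/s; Δx = -22·1 + ½·5·1² = -19.5 cm; v ends -17 cm/s.
6–8 s: v starts -17 cm/s; Δx = -17·2 + ½·-2·2² = -38 cm; v ends -21 cm/s.
x(8) = 10 + Σ Δx = -63.5 cm.

-63.5 cm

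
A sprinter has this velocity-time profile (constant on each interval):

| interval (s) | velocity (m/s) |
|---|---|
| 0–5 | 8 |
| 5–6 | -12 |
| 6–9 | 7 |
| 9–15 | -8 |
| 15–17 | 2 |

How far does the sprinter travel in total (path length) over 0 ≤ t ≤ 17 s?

Distance (not displacement) is the total path length: add the absolute areas under v-t.
0–5 s: |8| × 5 = 40 m
5–6 s: |-12| × 1 = 12 m
6–9 s: |7| × 3 = 21 m
9–15 s: |-8| × 6 = 48 m
15–17 s: |2| × 2 = 4 m
Total distance = 125 m

125 m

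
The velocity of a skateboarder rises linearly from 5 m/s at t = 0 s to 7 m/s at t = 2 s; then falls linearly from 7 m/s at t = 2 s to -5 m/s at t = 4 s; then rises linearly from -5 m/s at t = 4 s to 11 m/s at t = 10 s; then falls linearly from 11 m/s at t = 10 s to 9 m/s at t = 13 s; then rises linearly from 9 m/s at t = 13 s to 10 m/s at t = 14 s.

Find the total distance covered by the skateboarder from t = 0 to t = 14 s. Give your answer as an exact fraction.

Total distance travelled is ∫|v| dt — sum the magnitudes of each area piece.
0–2 s: |½(5 + 7)(2)| = 12 m
2–4 s: v = 0 at t = 19/6 s; triangle areas 49/12 + 25/12 = 37/6 m
4–10 s: v = 0 at t = 5.875 s; triangle areas 4.6875 + 22.6875 = 27.375 m
10–13 s: |½(11 + 9)(3)| = 30 m
13–14 s: |½(9 + 10)(1)| = 9.5 m
Total distance = 2041/24 m

2041/24 m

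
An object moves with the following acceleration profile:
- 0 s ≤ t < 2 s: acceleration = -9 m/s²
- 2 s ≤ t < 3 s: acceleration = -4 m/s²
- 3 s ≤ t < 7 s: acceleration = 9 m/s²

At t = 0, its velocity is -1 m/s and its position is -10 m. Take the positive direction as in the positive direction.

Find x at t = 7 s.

On each constant-a segment, Δv = aΔt and Δx = v₀Δt + ½aΔt²; chain segment to segment.
0–2 s: v starts -1 m/s; Δx = -1·2 + ½·-9·2² = -20 m; v ends -19 m/s.
2–3 s: v starts -19 m/s; Δx = -19·1 + ½·-4·1² = -21 m; v ends -23 m/s.
3–7 s: v starts -23 m/s; Δx = -23·4 + ½·9·4² = -20 m; v ends 13 m/s.
x(7) = -10 + Σ Δx = -71 m.

-71 m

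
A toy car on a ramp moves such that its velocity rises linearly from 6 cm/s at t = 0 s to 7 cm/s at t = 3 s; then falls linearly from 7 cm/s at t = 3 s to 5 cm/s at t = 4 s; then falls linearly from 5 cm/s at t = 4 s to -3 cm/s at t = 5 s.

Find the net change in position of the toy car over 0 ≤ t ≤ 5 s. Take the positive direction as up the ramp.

Net displacement equals the area under the velocity-time graph (areas below the axis count negative).
0–3 s: ½(6 + 7)(3) = 19.5 cm
3–4 s: ½(7 + 5)(1) = 6 cm
4–5 s: ½(5 + -3)(1) = 1 cm
Net displacement = 26.5 cm

26.5 cm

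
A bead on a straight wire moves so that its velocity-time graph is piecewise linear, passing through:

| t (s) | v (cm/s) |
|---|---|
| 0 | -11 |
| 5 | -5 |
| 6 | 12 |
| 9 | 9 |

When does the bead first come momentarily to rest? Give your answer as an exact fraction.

t = 90/17 s

v changes sign on 5–6 s (from -5 to 12); the graph is linear there, so v = 0 at t = 5 + (5)·(6 − 5)/(12 − -5) = 90/17 s.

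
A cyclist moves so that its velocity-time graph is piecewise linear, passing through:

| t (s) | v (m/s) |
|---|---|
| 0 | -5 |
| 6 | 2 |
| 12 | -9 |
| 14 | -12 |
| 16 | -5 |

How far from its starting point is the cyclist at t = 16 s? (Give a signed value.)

Displacement is the signed area under the v-t curve.
0–6 s: ½(-5 + 2)(6) = -9 m
6–12 s: ½(2 + -9)(6) = -21 m
12–14 s: ½(-9 + -12)(2) = -21 m
14–16 s: ½(-12 + -5)(2) = -17 m
Net displacement = -68 m

-68 m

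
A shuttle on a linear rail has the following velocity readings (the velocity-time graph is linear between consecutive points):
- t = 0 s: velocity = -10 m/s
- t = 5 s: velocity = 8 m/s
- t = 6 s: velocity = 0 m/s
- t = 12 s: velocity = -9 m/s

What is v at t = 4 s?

4.4 m/s

On 0–5 s the graph is linear from -10 to 8 m/s: v(4) = -10 + (8 − -10)·(4 − 0)/(5 − 0) = 4.4 m/s.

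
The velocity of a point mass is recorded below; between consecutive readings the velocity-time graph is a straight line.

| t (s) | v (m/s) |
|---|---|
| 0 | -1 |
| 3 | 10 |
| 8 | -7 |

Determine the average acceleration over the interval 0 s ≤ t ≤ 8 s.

Average acceleration = Δv/Δt = (-7 − -1)/(8 − 0) = -0.75 m/s².

-0.75 m/s²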